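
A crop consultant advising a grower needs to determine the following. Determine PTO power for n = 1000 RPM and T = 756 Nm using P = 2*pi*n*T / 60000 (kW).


P = 2*pi*n*T / 60000
  = 2*pi * 1000 * 756 / 60000
  = 4750088.09 / 60000
  = 79.17 kW


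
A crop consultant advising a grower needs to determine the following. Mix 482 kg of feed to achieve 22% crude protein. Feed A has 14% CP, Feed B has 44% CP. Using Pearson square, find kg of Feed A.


parts_A = CP_b - target = 44 - 22 = 22
parts_B = target - CP_a = 22 - 14 = 8
total_parts = 22 + 8 = 30
Feed A = 482 * 22 / 30 = 353.47 kg
Feed B = 482 * 8 / 30 = 128.53 kg

353.47 kg


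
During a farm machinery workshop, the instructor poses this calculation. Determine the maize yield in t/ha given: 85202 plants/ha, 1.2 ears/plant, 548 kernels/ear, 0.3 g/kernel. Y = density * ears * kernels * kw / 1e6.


Y = density * ears * kernels * kw
  = 85202 * 1.2 * 548 * 0.3 g/ha
  = 16808650.56 g/ha
  = 16808.65 kg/ha = 16.81 t/ha


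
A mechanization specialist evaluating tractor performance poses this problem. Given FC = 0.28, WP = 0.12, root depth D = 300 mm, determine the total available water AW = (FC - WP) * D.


AW = (FC - WP) * D
   = (0.28 - 0.12) * 300
   = 0.16 * 300
   = 48 mm


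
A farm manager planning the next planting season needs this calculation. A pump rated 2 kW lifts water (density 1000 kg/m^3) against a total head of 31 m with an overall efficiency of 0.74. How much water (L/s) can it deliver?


Q = (P * 1000 * eta) / (rho * g * H)
  = (2 * 1000 * 0.74) / (1000 * 9.81 * 31)
  = 1480 / 304110
  = 0.00487 m^3/s = 4.87 L/s


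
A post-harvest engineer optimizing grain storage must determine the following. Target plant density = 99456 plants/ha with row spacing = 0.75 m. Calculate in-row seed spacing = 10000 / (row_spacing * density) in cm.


spacing = 10000 / (row_sp * density)
        = 10000 / (0.75 * 99456)
        = 10000 / 74592
        = 0.13406 m = 13.41 cm


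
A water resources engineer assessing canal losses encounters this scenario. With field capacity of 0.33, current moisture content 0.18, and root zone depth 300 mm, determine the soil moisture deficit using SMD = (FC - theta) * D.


SMD = (FC - theta) * D
    = (0.33 - 0.18) * 300
    = 0.150 * 300
    = 45 mm


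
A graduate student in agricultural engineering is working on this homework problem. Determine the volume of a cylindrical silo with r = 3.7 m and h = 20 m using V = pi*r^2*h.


V = pi * r^2 * h
  = pi * 3.7^2 * 20
  = pi * 13.69 * 20
  = 860.17 m^3


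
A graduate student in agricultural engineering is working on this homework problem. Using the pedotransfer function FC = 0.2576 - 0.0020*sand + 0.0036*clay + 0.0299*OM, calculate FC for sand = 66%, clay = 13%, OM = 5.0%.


FC = 0.2576 - 0.0020*66 + 0.0036*13 + 0.0299*5.0
   = 0.2576 - 0.1320 + 0.0468 + 0.1495
   = 0.3219


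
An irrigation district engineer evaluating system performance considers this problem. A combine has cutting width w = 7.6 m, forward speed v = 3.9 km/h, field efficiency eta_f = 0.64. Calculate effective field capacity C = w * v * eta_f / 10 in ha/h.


C = w * v * eta_f / 10
  = 7.6 * 3.9 * 0.64 / 10
  = 18.97 / 10
  = 1.90 ha/h


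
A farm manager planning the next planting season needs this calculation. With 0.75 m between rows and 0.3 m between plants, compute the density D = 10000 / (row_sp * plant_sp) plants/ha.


D = 10000 / (row_sp * plant_sp)
  = 10000 / (0.75 * 0.3)
  = 10000 / 0.2250
  = 44444.44 plants/ha


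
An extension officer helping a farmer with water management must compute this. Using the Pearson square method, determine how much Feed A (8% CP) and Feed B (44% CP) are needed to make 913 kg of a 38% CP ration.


parts_A = CP_b - target = 44 - 38 = 6
parts_B = target - CP_a = 38 - 8 = 30
total_parts = 6 + 30 = 36
Feed A = 913 * 6 / 36 = 152.17 kg
Feed B = 913 * 30 / 36 = 760.83 kg

152.17 kg


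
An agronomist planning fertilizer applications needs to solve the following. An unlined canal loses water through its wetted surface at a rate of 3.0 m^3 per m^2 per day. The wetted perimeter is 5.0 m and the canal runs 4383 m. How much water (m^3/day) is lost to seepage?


S = C * P * L
  = 3.0 * 5.0 * 4383
  = 65745 m^3/day


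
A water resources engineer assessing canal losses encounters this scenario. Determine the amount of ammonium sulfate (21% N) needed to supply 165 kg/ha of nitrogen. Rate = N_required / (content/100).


Rate = N_required / (N_content / 100)
     = 165 / (21 / 100)
     = 165 / 0.21
     = 785.71 kg/ha


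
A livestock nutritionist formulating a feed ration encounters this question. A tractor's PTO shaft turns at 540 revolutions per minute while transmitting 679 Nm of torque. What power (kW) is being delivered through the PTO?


P = 2*pi*n*T / 60000
  = 2*pi * 540 * 679 / 60000
  = 2303792.72 / 60000
  = 38.40 kW


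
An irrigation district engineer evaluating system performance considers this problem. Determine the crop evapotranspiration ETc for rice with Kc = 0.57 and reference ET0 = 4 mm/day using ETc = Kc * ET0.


ETc = Kc * ET0
    = 0.57 * 4
    = 2.28 mm/day


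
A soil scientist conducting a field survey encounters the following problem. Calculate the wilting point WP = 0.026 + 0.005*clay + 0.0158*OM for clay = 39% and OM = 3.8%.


WP = 0.026 + 0.005*39 + 0.0158*3.8
   = 0.026 + 0.1950 + 0.0600
   = 0.2810


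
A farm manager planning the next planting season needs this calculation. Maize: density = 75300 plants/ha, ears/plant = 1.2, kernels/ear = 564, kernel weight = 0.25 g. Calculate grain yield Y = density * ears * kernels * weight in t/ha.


Y = density * ears * kernels * kw
  = 75300 * 1.2 * 564 * 0.25 g/ha
  = 12740760 g/ha
  = 12740.76 kg/ha = 12.74 t/ha


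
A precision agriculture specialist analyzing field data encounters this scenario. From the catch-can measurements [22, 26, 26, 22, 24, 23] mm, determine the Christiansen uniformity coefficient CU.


xbar = 143 / 6 = 23.833
sum|xi - xbar| = 9
CU = 100 * (1 - 9 / (6 * 23.833))
   = 100 * (1 - 0.0629)
   = 93.71%


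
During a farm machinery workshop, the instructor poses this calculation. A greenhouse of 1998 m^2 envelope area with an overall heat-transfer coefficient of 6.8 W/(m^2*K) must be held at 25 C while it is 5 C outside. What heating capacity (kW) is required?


dT = 25 - (5) = 20 K
Q = U * A * dT
  = 6.8 * 1998 * 20
  = 271728 W = 271.73 kW


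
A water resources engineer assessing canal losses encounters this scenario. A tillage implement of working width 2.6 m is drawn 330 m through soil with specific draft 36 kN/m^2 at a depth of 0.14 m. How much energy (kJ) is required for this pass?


E = k * d * w * L
  = 36 * 0.14 * 2.6 * 330
  = 4324.32 kJ


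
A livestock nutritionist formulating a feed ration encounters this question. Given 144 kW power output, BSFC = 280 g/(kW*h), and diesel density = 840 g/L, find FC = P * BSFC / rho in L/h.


FC = P * BSFC / rho_fuel
   = 144 * 280 / 840
   = 40320 / 840
   = 48 L/h


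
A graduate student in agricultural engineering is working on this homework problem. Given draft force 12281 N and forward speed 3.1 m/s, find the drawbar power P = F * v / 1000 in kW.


P = F * v / 1000
  = 12281 * 3.1 / 1000
  = 38071.10 / 1000
  = 38.07 kW


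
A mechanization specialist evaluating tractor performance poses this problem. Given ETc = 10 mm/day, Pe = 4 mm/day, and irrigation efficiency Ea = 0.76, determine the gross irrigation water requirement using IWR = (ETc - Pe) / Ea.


IWR = (ETc - Pe) / Ea
    = (10 - 4) / 0.76
    = 6 / 0.76
    = 7.89 mm/day


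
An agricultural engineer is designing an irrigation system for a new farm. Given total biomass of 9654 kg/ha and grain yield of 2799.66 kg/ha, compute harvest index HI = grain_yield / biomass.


HI = grain_yield / biomass
   = 2799.66 / 9654
   = 0.29


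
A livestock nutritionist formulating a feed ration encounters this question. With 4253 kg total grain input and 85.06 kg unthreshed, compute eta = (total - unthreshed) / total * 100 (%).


eta = (total - unthreshed) / total * 100
    = (4253 - 85.06) / 4253 * 100
    = 4167.94 / 4253 * 100
    = 98%


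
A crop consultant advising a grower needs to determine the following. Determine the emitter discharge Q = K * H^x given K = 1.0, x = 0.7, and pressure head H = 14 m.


Q = K * H^x
  = 1.0 * 14^0.7
  = 1.0 * 6.3429
  = 6.34 L/h


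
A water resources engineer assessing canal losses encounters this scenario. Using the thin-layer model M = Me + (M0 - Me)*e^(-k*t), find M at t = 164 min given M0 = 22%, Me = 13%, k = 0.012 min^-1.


M = Me + (M0 - Me) * e^(-k*t)
  = 13 + (22 - 13) * e^(-0.012*164)
  = 13 + 9 * e^(-1.968)
  = 13 + 9 * 0.13974
  = 13 + 1.2576
  = 14.26%


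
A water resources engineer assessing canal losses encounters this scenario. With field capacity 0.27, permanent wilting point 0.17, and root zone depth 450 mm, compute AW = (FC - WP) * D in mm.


AW = (FC - WP) * D
   = (0.27 - 0.17) * 450
   = 0.10 * 450
   = 45 mm


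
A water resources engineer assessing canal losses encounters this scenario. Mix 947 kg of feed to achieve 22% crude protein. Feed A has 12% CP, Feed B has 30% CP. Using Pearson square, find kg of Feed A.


parts_A = CP_b - target = 30 - 22 = 8
parts_B = target - CP_a = 22 - 12 = 10
total_parts = 8 + 10 = 18
Feed A = 947 * 8 / 18 = 420.89 kg
Feed B = 947 * 10 / 18 = 526.11 kg

420.89 kg


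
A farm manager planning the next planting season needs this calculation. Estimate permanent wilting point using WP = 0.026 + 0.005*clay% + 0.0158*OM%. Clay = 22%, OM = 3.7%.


WP = 0.026 + 0.005*22 + 0.0158*3.7
   = 0.026 + 0.1100 + 0.0585
   = 0.1945


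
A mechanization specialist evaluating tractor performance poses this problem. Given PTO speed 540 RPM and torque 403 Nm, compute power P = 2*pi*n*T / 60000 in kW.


P = 2*pi*n*T / 60000
  = 2*pi * 540 * 403 / 60000
  = 1367346.79 / 60000
  = 22.79 kW


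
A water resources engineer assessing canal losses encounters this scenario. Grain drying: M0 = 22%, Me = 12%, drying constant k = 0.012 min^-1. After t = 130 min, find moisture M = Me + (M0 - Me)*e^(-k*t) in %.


M = Me + (M0 - Me) * e^(-k*t)
  = 12 + (22 - 12) * e^(-0.012*130)
  = 12 + 10 * e^(-1.560)
  = 12 + 10 * 0.21014
  = 12 + 2.1014
  = 14.10%


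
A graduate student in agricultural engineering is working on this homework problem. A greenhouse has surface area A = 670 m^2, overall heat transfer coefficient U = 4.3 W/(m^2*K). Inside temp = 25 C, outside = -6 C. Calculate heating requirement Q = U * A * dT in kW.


dT = 25 - (-6) = 31 K
Q = U * A * dT
  = 4.3 * 670 * 31
  = 89311 W = 89.31 kW


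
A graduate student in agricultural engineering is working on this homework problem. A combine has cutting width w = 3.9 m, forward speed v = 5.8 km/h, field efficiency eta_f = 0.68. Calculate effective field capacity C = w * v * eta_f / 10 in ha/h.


C = w * v * eta_f / 10
  = 3.9 * 5.8 * 0.68 / 10
  = 15.38 / 10
  = 1.54 ha/h


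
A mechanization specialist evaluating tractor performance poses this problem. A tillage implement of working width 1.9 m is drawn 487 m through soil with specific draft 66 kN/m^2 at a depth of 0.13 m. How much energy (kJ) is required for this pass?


E = k * d * w * L
  = 66 * 0.13 * 1.9 * 487
  = 7939.07 kJ


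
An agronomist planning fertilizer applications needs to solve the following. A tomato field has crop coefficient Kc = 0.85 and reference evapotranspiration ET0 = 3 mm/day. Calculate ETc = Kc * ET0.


ETc = Kc * ET0
    = 0.85 * 3
    = 2.55 mm/day


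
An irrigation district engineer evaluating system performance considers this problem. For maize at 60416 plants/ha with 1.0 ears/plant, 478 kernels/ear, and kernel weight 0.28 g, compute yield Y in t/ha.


Y = density * ears * kernels * kw
  = 60416 * 1.0 * 478 * 0.28 g/ha
  = 8086077.44 g/ha
  = 8086.08 kg/ha = 8.09 t/ha


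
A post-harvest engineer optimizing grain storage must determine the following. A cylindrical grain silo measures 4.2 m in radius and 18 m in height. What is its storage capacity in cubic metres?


V = pi * r^2 * h
  = pi * 4.2^2 * 18
  = pi * 17.64 * 18
  = 997.52 m^3


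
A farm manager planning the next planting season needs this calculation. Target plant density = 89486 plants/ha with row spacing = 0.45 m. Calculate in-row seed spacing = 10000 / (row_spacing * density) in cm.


spacing = 10000 / (row_sp * density)
        = 10000 / (0.45 * 89486)
        = 10000 / 40268.70
        = 0.24833 m = 24.83 cm


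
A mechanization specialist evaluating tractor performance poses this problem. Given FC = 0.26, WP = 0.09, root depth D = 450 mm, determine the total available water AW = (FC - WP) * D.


AW = (FC - WP) * D
   = (0.26 - 0.09) * 450
   = 0.17 * 450
   = 76.50 mm


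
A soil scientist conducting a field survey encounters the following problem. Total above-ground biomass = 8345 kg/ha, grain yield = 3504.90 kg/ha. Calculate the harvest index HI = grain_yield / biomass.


HI = grain_yield / biomass
   = 3504.90 / 8345
   = 0.42


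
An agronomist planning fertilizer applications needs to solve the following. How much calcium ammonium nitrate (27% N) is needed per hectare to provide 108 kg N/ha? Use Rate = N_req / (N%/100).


Rate = N_required / (N_content / 100)
     = 108 / (27 / 100)
     = 108 / 0.27
     = 400 kg/ha


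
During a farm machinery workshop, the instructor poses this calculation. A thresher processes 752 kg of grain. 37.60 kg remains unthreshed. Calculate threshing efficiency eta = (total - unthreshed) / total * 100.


eta = (total - unthreshed) / total * 100
    = (752 - 37.60) / 752 * 100
    = 714.40 / 752 * 100
    = 95%


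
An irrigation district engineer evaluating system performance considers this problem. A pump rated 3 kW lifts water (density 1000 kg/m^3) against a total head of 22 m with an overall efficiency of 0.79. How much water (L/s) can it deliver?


Q = (P * 1000 * eta) / (rho * g * H)
  = (3 * 1000 * 0.79) / (1000 * 9.81 * 22)
  = 2370 / 215820
  = 0.01098 m^3/s = 10.98 L/s


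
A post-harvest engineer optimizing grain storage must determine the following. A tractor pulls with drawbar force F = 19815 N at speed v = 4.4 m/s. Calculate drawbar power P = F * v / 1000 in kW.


P = F * v / 1000
  = 19815 * 4.4 / 1000
  = 87186 / 1000
  = 87.19 kW


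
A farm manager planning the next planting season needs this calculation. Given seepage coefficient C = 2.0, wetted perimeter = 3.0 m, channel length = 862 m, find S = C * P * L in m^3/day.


S = C * P * L
  = 2.0 * 3.0 * 862
  = 5172 m^3/day


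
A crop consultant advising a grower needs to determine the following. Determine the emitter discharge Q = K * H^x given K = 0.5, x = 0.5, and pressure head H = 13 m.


Q = K * H^x
  = 0.5 * 13^0.5
  = 0.5 * 3.6056
  = 1.80 L/h


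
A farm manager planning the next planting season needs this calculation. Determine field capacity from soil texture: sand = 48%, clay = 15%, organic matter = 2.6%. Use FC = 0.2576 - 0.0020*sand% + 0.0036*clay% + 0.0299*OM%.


FC = 0.2576 - 0.0020*48 + 0.0036*15 + 0.0299*2.6
   = 0.2576 - 0.0960 + 0.0540 + 0.0777
   = 0.2933


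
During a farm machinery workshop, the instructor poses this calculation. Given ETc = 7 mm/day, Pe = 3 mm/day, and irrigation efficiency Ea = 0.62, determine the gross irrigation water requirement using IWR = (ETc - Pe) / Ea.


IWR = (ETc - Pe) / Ea
    = (7 - 3) / 0.62
    = 4 / 0.62
    = 6.45 mm/day


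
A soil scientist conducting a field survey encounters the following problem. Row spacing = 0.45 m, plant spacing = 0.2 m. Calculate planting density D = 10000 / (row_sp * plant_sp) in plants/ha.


D = 10000 / (row_sp * plant_sp)
  = 10000 / (0.45 * 0.2)
  = 10000 / 0.0900
  = 111111.11 plants/ha


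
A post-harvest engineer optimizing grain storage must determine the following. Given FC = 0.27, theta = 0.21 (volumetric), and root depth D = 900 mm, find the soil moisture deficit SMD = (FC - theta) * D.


SMD = (FC - theta) * D
    = (0.27 - 0.21) * 900
    = 0.060 * 900
    = 54 mm


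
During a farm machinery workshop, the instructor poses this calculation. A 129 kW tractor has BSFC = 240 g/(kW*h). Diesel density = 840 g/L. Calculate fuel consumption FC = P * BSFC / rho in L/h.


FC = P * BSFC / rho_fuel
   = 129 * 240 / 840
   = 30960 / 840
   = 36.86 L/h


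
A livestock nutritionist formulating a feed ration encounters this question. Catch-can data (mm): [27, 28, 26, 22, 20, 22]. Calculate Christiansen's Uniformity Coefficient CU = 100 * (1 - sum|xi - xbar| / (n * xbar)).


xbar = 145 / 6 = 24.167
sum|xi - xbar| = 17
CU = 100 * (1 - 17 / (6 * 24.167))
   = 100 * (1 - 0.1172)
   = 88.28%


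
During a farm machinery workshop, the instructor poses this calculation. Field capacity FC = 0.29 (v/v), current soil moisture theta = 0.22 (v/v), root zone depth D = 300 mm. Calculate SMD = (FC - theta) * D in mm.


SMD = (FC - theta) * D
    = (0.29 - 0.22) * 300
    = 0.070 * 300
    = 21 mm


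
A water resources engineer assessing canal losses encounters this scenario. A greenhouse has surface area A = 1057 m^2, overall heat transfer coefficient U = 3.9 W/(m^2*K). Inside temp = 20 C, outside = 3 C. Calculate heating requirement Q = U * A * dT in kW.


dT = 20 - (3) = 17 K
Q = U * A * dT
  = 3.9 * 1057 * 17
  = 70079.10 W = 70.08 kW


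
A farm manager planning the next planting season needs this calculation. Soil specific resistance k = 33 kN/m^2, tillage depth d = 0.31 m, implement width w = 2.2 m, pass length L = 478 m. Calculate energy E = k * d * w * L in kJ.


E = k * d * w * L
  = 33 * 0.31 * 2.2 * 478
  = 10757.87 kJ


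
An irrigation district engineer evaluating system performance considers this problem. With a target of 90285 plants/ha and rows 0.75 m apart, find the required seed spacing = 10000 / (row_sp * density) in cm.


spacing = 10000 / (row_sp * density)
        = 10000 / (0.75 * 90285)
        = 10000 / 67713.75
        = 0.14768 m = 14.77 cm


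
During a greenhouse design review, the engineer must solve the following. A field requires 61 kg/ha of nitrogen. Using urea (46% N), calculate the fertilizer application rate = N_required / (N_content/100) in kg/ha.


Rate = N_required / (N_content / 100)
     = 61 / (46 / 100)
     = 61 / 0.46
     = 132.61 kg/ha


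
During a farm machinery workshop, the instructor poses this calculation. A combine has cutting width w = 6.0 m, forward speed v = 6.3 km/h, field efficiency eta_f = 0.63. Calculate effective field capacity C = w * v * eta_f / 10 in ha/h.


C = w * v * eta_f / 10
  = 6.0 * 6.3 * 0.63 / 10
  = 23.81 / 10
  = 2.38 ha/h


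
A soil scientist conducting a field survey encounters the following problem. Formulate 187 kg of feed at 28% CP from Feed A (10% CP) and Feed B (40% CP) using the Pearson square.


parts_A = CP_b - target = 40 - 28 = 12
parts_B = target - CP_a = 28 - 10 = 18
total_parts = 12 + 18 = 30
Feed A = 187 * 12 / 30 = 74.80 kg
Feed B = 187 * 18 / 30 = 112.20 kg

74.80 kg


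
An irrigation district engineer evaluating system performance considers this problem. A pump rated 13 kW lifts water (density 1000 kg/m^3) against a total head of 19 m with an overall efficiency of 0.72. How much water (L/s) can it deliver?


Q = (P * 1000 * eta) / (rho * g * H)
  = (13 * 1000 * 0.72) / (1000 * 9.81 * 19)
  = 9360 / 186390
  = 0.05022 m^3/s = 50.22 L/s


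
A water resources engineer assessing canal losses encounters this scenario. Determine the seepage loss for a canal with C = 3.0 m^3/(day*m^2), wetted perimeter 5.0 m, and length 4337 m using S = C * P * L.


S = C * P * L
  = 3.0 * 5.0 * 4337
  = 65055 m^3/day


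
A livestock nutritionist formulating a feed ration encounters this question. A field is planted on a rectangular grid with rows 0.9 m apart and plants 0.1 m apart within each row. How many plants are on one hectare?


D = 10000 / (row_sp * plant_sp)
  = 10000 / (0.9 * 0.1)
  = 10000 / 0.0900
  = 111111.11 plants/ha


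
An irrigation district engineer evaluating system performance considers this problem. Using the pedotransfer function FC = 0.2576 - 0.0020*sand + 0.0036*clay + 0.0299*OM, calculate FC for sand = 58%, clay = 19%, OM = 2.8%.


FC = 0.2576 - 0.0020*58 + 0.0036*19 + 0.0299*2.8
   = 0.2576 - 0.1160 + 0.0684 + 0.0837
   = 0.2937


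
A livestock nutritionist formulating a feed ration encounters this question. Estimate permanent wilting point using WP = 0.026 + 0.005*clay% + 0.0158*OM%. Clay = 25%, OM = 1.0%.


WP = 0.026 + 0.005*25 + 0.0158*1.0
   = 0.026 + 0.1250 + 0.0158
   = 0.1668


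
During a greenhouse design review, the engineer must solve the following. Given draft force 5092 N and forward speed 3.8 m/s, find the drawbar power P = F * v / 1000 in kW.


P = F * v / 1000
  = 5092 * 3.8 / 1000
  = 19349.60 / 1000
  = 19.35 kW


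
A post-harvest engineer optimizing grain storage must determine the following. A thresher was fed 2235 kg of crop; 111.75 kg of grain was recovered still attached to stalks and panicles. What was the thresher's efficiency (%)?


eta = (total - unthreshed) / total * 100
    = (2235 - 111.75) / 2235 * 100
    = 2123.25 / 2235 * 100
    = 95%


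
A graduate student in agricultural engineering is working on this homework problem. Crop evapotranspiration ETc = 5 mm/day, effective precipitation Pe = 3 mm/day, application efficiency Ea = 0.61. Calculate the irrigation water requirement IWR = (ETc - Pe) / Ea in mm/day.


IWR = (ETc - Pe) / Ea
    = (5 - 3) / 0.61
    = 2 / 0.61
    = 3.28 mm/day


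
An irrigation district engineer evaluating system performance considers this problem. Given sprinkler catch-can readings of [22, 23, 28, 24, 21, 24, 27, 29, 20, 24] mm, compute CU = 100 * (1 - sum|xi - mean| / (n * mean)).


xbar = 242 / 10 = 24.200
sum|xi - xbar| = 22.800
CU = 100 * (1 - 22.800 / (10 * 24.200))
   = 100 * (1 - 0.0942)
   = 90.58%


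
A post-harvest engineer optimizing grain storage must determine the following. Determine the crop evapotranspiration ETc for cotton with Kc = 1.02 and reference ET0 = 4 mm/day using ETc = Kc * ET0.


ETc = Kc * ET0
    = 1.02 * 4
    = 4.08 mm/day


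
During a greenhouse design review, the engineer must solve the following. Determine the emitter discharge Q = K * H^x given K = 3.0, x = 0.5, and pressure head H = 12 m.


Q = K * H^x
  = 3.0 * 12^0.5
  = 3.0 * 3.4641
  = 10.39 L/h


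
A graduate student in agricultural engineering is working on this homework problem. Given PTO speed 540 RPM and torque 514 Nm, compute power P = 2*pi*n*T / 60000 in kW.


P = 2*pi*n*T / 60000
  = 2*pi * 540 * 514 / 60000
  = 1743960.91 / 60000
  = 29.07 kW


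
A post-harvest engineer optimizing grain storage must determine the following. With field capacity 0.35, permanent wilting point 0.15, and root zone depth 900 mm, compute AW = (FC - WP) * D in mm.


AW = (FC - WP) * D
   = (0.35 - 0.15) * 900
   = 0.20 * 900
   = 180 mm


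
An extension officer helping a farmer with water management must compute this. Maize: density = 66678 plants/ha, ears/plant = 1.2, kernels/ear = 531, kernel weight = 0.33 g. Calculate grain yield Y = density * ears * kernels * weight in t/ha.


Y = density * ears * kernels * kw
  = 66678 * 1.2 * 531 * 0.33 g/ha
  = 14020783.13 g/ha
  = 14020.78 kg/ha = 14.02 t/ha


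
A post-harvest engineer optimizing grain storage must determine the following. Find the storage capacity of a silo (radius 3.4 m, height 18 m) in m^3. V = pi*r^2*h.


V = pi * r^2 * h
  = pi * 3.4^2 * 18
  = pi * 11.56 * 18
  = 653.70 m^3


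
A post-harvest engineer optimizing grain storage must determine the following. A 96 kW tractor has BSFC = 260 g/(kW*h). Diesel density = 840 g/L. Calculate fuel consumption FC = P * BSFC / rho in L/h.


FC = P * BSFC / rho_fuel
   = 96 * 260 / 840
   = 24960 / 840
   = 29.71 L/h


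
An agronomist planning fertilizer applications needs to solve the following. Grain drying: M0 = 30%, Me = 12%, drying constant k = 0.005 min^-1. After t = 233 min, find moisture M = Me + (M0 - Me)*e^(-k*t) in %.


M = Me + (M0 - Me) * e^(-k*t)
  = 12 + (30 - 12) * e^(-0.005*233)
  = 12 + 18 * e^(-1.165)
  = 12 + 18 * 0.31192
  = 12 + 5.6146
  = 17.61%


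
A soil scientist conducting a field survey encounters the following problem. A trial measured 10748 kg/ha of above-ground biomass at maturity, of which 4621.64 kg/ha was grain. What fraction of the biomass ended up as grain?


HI = grain_yield / biomass
   = 4621.64 / 10748
   = 0.43


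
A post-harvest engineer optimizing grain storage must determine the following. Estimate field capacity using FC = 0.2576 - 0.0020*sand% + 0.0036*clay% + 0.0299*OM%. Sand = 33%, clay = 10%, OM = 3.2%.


FC = 0.2576 - 0.0020*33 + 0.0036*10 + 0.0299*3.2
   = 0.2576 - 0.0660 + 0.0360 + 0.0957
   = 0.3233


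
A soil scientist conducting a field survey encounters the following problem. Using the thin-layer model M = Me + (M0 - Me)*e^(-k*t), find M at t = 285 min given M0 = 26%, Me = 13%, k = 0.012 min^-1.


M = Me + (M0 - Me) * e^(-k*t)
  = 13 + (26 - 13) * e^(-0.012*285)
  = 13 + 13 * e^(-3.420)
  = 13 + 13 * 0.03271
  = 13 + 0.4253
  = 13.43%


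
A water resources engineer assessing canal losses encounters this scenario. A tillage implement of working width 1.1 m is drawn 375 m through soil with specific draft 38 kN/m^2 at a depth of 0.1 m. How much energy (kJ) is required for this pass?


E = k * d * w * L
  = 38 * 0.1 * 1.1 * 375
  = 1567.50 kJ


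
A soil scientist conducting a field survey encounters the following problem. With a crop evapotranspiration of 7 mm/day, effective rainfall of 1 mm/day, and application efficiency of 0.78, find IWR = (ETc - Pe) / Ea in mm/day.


IWR = (ETc - Pe) / Ea
    = (7 - 1) / 0.78
    = 6 / 0.78
    = 7.69 mm/day


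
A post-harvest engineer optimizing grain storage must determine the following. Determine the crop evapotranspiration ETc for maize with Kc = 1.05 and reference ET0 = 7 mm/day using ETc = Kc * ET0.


ETc = Kc * ET0
    = 1.05 * 7
    = 7.35 mm/day


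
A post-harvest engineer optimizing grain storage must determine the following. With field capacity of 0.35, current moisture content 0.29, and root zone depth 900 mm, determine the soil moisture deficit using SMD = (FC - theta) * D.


SMD = (FC - theta) * D
    = (0.35 - 0.29) * 900
    = 0.060 * 900
    = 54 mm


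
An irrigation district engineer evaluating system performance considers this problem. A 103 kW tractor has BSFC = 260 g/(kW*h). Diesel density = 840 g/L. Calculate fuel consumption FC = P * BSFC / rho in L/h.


FC = P * BSFC / rho_fuel
   = 103 * 260 / 840
   = 26780 / 840
   = 31.88 L/h


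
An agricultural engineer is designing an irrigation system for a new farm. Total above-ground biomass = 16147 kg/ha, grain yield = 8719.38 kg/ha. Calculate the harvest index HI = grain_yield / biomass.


HI = grain_yield / biomass
   = 8719.38 / 16147
   = 0.54


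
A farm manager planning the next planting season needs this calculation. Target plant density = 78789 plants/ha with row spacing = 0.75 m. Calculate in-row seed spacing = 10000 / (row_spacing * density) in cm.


spacing = 10000 / (row_sp * density)
        = 10000 / (0.75 * 78789)
        = 10000 / 59091.75
        = 0.16923 m = 16.92 cm


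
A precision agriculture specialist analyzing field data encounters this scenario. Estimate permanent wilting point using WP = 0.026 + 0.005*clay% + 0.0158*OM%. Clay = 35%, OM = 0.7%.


WP = 0.026 + 0.005*35 + 0.0158*0.7
   = 0.026 + 0.1750 + 0.0111
   = 0.2121


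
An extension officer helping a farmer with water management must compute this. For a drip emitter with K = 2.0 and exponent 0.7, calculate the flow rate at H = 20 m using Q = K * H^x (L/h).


Q = K * H^x
  = 2.0 * 20^0.7
  = 2.0 * 8.1418
  = 16.28 L/h


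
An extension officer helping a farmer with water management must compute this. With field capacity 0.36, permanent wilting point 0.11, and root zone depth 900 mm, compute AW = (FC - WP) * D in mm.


AW = (FC - WP) * D
   = (0.36 - 0.11) * 900
   = 0.25 * 900
   = 225 mm


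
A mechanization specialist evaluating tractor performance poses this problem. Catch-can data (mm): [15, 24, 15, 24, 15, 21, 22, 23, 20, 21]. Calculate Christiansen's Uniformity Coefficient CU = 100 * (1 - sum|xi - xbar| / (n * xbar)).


xbar = 200 / 10 = 20
sum|xi - xbar| = 30
CU = 100 * (1 - 30 / (10 * 20))
   = 100 * (1 - 0.1500)
   = 85%


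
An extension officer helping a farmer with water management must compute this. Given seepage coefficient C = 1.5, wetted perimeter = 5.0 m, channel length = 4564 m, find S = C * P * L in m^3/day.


S = C * P * L
  = 1.5 * 5.0 * 4564
  = 34230 m^3/day


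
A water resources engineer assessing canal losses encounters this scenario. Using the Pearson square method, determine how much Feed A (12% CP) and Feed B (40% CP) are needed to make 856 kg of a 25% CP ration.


parts_A = CP_b - target = 40 - 25 = 15
parts_B = target - CP_a = 25 - 12 = 13
total_parts = 15 + 13 = 28
Feed A = 856 * 15 / 28 = 458.57 kg
Feed B = 856 * 13 / 28 = 397.43 kg

458.57 kg


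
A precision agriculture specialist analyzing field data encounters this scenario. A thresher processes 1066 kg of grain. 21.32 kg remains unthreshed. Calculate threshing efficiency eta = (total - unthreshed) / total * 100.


eta = (total - unthreshed) / total * 100
    = (1066 - 21.32) / 1066 * 100
    = 1044.68 / 1066 * 100
    = 98%


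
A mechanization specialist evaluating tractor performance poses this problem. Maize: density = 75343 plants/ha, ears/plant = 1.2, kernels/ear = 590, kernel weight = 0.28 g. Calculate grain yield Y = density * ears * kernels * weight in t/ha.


Y = density * ears * kernels * kw
  = 75343 * 1.2 * 590 * 0.28 g/ha
  = 14935996.32 g/ha
  = 14936.00 kg/ha = 14.94 t/ha


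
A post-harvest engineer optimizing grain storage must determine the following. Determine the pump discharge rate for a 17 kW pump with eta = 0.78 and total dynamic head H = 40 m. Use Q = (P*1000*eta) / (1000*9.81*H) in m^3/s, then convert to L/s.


Q = (P * 1000 * eta) / (rho * g * H)
  = (17 * 1000 * 0.78) / (1000 * 9.81 * 40)
  = 13260 / 392400
  = 0.03379 m^3/s = 33.79 L/s


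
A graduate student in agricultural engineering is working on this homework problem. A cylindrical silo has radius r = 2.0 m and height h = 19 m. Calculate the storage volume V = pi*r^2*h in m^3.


V = pi * r^2 * h
  = pi * 2.0^2 * 19
  = pi * 4 * 19
  = 238.76 m^3


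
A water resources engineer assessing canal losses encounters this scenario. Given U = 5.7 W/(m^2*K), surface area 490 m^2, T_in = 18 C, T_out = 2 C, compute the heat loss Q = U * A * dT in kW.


dT = 18 - (2) = 16 K
Q = U * A * dT
  = 5.7 * 490 * 16
  = 44688 W = 44.69 kW


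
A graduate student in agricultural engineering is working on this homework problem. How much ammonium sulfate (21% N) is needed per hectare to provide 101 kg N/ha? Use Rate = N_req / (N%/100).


Rate = N_required / (N_content / 100)
     = 101 / (21 / 100)
     = 101 / 0.21
     = 480.95 kg/ha


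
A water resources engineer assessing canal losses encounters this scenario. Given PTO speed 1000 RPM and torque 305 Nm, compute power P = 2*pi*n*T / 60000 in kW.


P = 2*pi*n*T / 60000
  = 2*pi * 1000 * 305 / 60000
  = 1916371.52 / 60000
  = 31.94 kW


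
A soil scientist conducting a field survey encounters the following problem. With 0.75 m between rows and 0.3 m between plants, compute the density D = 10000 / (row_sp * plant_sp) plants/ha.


D = 10000 / (row_sp * plant_sp)
  = 10000 / (0.75 * 0.3)
  = 10000 / 0.2250
  = 44444.44 plants/ha


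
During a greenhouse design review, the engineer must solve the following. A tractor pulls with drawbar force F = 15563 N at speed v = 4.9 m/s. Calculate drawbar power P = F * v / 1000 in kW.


P = F * v / 1000
  = 15563 * 4.9 / 1000
  = 76258.70 / 1000
  = 76.26 kW


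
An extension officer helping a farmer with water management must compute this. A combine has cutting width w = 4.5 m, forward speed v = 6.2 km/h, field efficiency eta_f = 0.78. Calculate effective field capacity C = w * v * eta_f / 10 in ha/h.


C = w * v * eta_f / 10
  = 4.5 * 6.2 * 0.78 / 10
  = 21.76 / 10
  = 2.18 ha/h


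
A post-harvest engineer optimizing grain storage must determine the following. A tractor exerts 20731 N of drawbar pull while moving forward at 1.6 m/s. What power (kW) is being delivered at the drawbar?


P = F * v / 1000
  = 20731 * 1.6 / 1000
  = 33169.60 / 1000
  = 33.17 kW


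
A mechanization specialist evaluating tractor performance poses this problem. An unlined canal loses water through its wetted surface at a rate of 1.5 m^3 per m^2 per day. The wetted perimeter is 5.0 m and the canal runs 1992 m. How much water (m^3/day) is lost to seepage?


S = C * P * L
  = 1.5 * 5.0 * 1992
  = 14940 m^3/day


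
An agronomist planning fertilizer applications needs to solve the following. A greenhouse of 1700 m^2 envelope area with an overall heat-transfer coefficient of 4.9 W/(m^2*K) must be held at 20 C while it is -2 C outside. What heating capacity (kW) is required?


dT = 20 - (-2) = 22 K
Q = U * A * dT
  = 4.9 * 1700 * 22
  = 183260 W = 183.26 kW


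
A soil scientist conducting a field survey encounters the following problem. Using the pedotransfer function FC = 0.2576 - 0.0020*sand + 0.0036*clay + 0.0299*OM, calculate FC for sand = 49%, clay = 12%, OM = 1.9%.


FC = 0.2576 - 0.0020*49 + 0.0036*12 + 0.0299*1.9
   = 0.2576 - 0.0980 + 0.0432 + 0.0568
   = 0.2596


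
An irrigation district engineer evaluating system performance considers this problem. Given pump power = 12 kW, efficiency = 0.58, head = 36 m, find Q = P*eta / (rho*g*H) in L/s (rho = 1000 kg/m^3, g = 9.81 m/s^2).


Q = (P * 1000 * eta) / (rho * g * H)
  = (12 * 1000 * 0.58) / (1000 * 9.81 * 36)
  = 6960 / 353160
  = 0.01971 m^3/s = 19.71 L/s


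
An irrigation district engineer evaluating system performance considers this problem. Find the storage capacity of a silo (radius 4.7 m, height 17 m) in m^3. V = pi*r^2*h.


V = pi * r^2 * h
  = pi * 4.7^2 * 17
  = pi * 22.09 * 17
  = 1179.76 m^3


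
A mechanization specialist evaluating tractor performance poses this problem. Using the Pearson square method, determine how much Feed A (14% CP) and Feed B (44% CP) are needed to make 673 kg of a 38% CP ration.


parts_A = CP_b - target = 44 - 38 = 6
parts_B = target - CP_a = 38 - 14 = 24
total_parts = 6 + 24 = 30
Feed A = 673 * 6 / 30 = 134.60 kg
Feed B = 673 * 24 / 30 = 538.40 kg

134.60 kg


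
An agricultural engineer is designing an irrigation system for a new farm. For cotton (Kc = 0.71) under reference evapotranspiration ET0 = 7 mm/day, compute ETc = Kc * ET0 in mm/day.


ETc = Kc * ET0
    = 0.71 * 7
    = 4.97 mm/day


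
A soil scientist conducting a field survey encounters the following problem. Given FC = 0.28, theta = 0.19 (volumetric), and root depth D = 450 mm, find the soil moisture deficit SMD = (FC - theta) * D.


SMD = (FC - theta) * D
    = (0.28 - 0.19) * 450
    = 0.090 * 450
    = 40.50 mm


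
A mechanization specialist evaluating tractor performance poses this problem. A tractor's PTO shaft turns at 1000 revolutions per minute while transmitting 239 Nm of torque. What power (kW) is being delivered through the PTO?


P = 2*pi*n*T / 60000
  = 2*pi * 1000 * 239 / 60000
  = 1501681.29 / 60000
  = 25.03 kW


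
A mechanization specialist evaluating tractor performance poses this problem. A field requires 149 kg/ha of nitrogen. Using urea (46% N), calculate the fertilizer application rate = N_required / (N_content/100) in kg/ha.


Rate = N_required / (N_content / 100)
     = 149 / (46 / 100)
     = 149 / 0.46
     = 323.91 kg/ha


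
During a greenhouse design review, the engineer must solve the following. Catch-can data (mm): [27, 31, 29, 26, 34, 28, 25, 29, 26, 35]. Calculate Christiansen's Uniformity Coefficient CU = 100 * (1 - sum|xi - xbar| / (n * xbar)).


xbar = 290 / 10 = 29
sum|xi - xbar| = 26
CU = 100 * (1 - 26 / (10 * 29))
   = 100 * (1 - 0.0897)
   = 91.03%


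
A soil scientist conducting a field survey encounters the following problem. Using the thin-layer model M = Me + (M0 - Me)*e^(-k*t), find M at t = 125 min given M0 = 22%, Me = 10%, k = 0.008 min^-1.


M = Me + (M0 - Me) * e^(-k*t)
  = 10 + (22 - 10) * e^(-0.008*125)
  = 10 + 12 * e^(-1)
  = 10 + 12 * 0.36788
  = 10 + 4.4146
  = 14.41%


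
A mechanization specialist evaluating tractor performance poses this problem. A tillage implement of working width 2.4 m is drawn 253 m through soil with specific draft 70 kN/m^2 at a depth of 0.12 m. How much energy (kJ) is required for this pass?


E = k * d * w * L
  = 70 * 0.12 * 2.4 * 253
  = 5100.48 kJ


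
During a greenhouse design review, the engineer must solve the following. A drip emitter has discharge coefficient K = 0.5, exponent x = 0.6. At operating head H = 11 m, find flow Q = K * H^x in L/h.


Q = K * H^x
  = 0.5 * 11^0.6
  = 0.5 * 4.2154
  = 2.11 L/h


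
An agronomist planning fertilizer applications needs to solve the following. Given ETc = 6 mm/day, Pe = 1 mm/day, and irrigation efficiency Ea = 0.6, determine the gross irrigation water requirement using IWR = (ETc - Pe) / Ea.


IWR = (ETc - Pe) / Ea
    = (6 - 1) / 0.6
    = 5 / 0.6
    = 8.33 mm/day


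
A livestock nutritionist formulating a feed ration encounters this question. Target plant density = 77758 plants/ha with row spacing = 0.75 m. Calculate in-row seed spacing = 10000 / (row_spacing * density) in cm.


spacing = 10000 / (row_sp * density)
        = 10000 / (0.75 * 77758)
        = 10000 / 58318.50
        = 0.17147 m = 17.15 cm


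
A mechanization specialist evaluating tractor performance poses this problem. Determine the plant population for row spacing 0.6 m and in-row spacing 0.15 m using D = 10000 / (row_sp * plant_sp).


D = 10000 / (row_sp * plant_sp)
  = 10000 / (0.6 * 0.15)
  = 10000 / 0.0900
  = 111111.11 plants/ha


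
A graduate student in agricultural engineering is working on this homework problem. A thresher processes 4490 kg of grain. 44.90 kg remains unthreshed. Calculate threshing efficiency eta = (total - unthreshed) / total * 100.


eta = (total - unthreshed) / total * 100
    = (4490 - 44.90) / 4490 * 100
    = 4445.10 / 4490 * 100
    = 99%


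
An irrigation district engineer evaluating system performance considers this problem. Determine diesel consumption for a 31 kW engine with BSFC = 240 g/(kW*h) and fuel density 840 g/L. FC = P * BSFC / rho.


FC = P * BSFC / rho_fuel
   = 31 * 240 / 840
   = 7440 / 840
   = 8.86 L/h


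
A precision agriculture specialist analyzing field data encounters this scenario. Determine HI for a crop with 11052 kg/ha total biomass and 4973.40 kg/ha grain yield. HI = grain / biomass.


HI = grain_yield / biomass
   = 4973.40 / 11052
   = 0.45


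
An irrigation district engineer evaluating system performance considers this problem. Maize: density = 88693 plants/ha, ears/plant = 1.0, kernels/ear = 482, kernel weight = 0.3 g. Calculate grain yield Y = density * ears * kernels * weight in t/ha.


Y = density * ears * kernels * kw
  = 88693 * 1.0 * 482 * 0.3 g/ha
  = 12825007.80 g/ha
  = 12825.01 kg/ha = 12.83 t/ha


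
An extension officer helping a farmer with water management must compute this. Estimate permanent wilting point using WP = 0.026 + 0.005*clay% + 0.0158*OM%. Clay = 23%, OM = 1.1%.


WP = 0.026 + 0.005*23 + 0.0158*1.1
   = 0.026 + 0.1150 + 0.0174
   = 0.1584


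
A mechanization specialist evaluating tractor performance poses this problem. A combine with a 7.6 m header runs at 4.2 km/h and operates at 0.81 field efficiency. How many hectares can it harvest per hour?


C = w * v * eta_f / 10
  = 7.6 * 4.2 * 0.81 / 10
  = 25.86 / 10
  = 2.59 ha/h
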